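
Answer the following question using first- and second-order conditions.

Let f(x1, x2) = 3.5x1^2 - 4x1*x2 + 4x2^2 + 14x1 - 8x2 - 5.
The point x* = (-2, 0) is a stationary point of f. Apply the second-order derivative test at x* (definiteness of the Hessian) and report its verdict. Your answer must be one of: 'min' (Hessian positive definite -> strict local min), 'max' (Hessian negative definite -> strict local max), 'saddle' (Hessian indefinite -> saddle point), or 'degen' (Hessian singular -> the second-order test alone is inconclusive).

Compute the Hessian H = grad^2 f:
  H = [[7, -4], [-4, 8]]
Verify stationarity: grad f(x*) = H x* + g = (0, 0).
Eigenvalues of H: 3.4689, 11.5311.
Both eigenvalues > 0, so H is positive definite -> x* is a strict local min.

min


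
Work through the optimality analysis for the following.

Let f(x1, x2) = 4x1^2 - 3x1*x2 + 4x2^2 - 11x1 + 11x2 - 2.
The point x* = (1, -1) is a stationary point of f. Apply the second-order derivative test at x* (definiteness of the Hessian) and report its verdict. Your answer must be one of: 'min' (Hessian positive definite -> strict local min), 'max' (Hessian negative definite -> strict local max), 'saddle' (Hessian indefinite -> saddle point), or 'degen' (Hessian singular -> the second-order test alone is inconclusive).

Compute the Hessian H = grad^2 f:
  H = [[8, -3], [-3, 8]]
Verify stationarity: grad f(x*) = H x* + g = (0, 0).
Eigenvalues of H: 5, 11.
Both eigenvalues > 0, so H is positive definite -> x* is a strict local min.

min


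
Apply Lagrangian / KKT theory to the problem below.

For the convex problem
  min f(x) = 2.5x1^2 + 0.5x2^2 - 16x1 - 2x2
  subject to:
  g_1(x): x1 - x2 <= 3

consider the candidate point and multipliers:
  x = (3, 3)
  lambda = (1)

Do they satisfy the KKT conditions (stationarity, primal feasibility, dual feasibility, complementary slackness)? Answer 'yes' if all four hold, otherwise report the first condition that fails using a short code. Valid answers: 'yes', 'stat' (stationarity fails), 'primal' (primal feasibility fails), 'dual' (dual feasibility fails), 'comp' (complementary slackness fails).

Gradient of f: grad f(x) = Q x + c = (-1, 1)
Constraint values g_i(x) = a_i^T x - b_i:
  g_1((3, 3)) = -3
Stationarity residual: grad f(x) + sum_i lambda_i a_i = (0, 0)
  -> stationarity OK
Primal feasibility (all g_i <= 0): OK
Dual feasibility (all lambda_i >= 0): OK
Complementary slackness (lambda_i * g_i(x) = 0 for all i): FAILS

Verdict: the first failing condition is complementary_slackness -> comp.

comp


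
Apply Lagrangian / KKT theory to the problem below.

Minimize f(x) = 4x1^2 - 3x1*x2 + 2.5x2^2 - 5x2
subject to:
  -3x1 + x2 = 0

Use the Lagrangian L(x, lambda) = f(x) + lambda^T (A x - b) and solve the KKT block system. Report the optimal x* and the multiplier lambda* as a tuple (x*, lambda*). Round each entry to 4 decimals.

Form the Lagrangian:
  L(x, lambda) = (1/2) x^T Q x + c^T x + lambda^T (A x - b)
Stationarity (grad_x L = 0): Q x + c + A^T lambda = 0.
Primal feasibility: A x = b.

This gives the KKT block system:
  [ Q   A^T ] [ x     ]   [-c ]
  [ A    0  ] [ lambda ] = [ b ]

Solving the linear system:
  x*      = (0.4286, 1.2857)
  lambda* = (-0.1429)
  f(x*)   = -3.2143

x* = (0.4286, 1.2857), lambda* = (-0.1429)


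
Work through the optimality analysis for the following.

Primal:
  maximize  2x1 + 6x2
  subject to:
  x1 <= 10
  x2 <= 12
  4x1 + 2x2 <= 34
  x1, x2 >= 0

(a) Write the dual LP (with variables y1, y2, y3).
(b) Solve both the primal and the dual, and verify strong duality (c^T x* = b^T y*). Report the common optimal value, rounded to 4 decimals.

The standard primal-dual pair for 'max c^T x s.t. A x <= b, x >= 0' is:
  Dual:  min b^T y  s.t.  A^T y >= c,  y >= 0.

So the dual LP is:
  minimize  10y1 + 12y2 + 34y3
  subject to:
    y1 + 4y3 >= 2
    y2 + 2y3 >= 6
    y1, y2, y3 >= 0

Solving the primal: x* = (2.5, 12).
  primal value c^T x* = 77.
Solving the dual: y* = (0, 5, 0.5).
  dual value b^T y* = 77.
Strong duality: c^T x* = b^T y*. Confirmed.

77


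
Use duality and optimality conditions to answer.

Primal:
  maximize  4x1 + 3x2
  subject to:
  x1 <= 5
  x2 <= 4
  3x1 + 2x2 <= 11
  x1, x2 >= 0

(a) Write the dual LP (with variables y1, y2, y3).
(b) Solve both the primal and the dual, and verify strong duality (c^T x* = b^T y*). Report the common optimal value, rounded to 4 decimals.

The standard primal-dual pair for 'max c^T x s.t. A x <= b, x >= 0' is:
  Dual:  min b^T y  s.t.  A^T y >= c,  y >= 0.

So the dual LP is:
  minimize  5y1 + 4y2 + 11y3
  subject to:
    y1 + 3y3 >= 4
    y2 + 2y3 >= 3
    y1, y2, y3 >= 0

Solving the primal: x* = (1, 4).
  primal value c^T x* = 16.
Solving the dual: y* = (0, 0.3333, 1.3333).
  dual value b^T y* = 16.
Strong duality: c^T x* = b^T y*. Confirmed.

16


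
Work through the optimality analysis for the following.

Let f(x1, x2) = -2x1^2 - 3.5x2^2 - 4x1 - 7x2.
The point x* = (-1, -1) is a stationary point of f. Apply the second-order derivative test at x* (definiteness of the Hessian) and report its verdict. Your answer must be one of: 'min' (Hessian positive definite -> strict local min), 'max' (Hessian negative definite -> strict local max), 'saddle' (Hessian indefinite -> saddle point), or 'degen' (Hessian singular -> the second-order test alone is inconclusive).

Compute the Hessian H = grad^2 f:
  H = [[-4, 0], [0, -7]]
Verify stationarity: grad f(x*) = H x* + g = (0, 0).
Eigenvalues of H: -7, -4.
Both eigenvalues < 0, so H is negative definite -> x* is a strict local max.

max


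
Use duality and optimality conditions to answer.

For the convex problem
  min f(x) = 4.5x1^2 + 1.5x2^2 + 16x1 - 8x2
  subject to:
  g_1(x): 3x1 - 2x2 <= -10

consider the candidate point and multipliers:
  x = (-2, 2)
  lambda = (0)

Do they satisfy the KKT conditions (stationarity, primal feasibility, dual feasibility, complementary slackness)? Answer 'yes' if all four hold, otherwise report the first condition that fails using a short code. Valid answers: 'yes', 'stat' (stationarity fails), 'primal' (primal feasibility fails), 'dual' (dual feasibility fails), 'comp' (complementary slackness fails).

Gradient of f: grad f(x) = Q x + c = (-2, -2)
Constraint values g_i(x) = a_i^T x - b_i:
  g_1((-2, 2)) = 0
Stationarity residual: grad f(x) + sum_i lambda_i a_i = (-2, -2)
  -> stationarity FAILS
Primal feasibility (all g_i <= 0): OK
Dual feasibility (all lambda_i >= 0): OK
Complementary slackness (lambda_i * g_i(x) = 0 for all i): OK

Verdict: the first failing condition is stationarity -> stat.

stat


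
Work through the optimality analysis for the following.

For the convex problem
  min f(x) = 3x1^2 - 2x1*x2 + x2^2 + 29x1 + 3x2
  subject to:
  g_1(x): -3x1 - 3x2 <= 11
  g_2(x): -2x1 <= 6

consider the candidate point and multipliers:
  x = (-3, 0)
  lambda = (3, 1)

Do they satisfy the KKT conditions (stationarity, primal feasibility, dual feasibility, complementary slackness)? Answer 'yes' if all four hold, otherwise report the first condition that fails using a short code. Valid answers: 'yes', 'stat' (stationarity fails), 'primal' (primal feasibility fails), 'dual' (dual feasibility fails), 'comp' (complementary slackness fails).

Gradient of f: grad f(x) = Q x + c = (11, 9)
Constraint values g_i(x) = a_i^T x - b_i:
  g_1((-3, 0)) = -2
  g_2((-3, 0)) = 0
Stationarity residual: grad f(x) + sum_i lambda_i a_i = (0, 0)
  -> stationarity OK
Primal feasibility (all g_i <= 0): OK
Dual feasibility (all lambda_i >= 0): OK
Complementary slackness (lambda_i * g_i(x) = 0 for all i): FAILS

Verdict: the first failing condition is complementary_slackness -> comp.

comp


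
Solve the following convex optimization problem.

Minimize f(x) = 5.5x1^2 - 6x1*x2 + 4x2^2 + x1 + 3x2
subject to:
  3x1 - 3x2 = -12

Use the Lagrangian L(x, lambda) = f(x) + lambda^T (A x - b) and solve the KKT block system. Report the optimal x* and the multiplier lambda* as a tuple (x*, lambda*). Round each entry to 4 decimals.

Form the Lagrangian:
  L(x, lambda) = (1/2) x^T Q x + c^T x + lambda^T (A x - b)
Stationarity (grad_x L = 0): Q x + c + A^T lambda = 0.
Primal feasibility: A x = b.

This gives the KKT block system:
  [ Q   A^T ] [ x     ]   [-c ]
  [ A    0  ] [ lambda ] = [ b ]

Solving the linear system:
  x*      = (-1.7143, 2.2857)
  lambda* = (10.5238)
  f(x*)   = 65.7143

x* = (-1.7143, 2.2857), lambda* = (10.5238)


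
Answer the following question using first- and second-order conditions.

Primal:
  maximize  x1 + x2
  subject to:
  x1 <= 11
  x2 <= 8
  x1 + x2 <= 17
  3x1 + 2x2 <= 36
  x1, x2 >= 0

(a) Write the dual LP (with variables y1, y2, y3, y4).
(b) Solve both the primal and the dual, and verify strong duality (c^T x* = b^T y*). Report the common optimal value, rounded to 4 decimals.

The standard primal-dual pair for 'max c^T x s.t. A x <= b, x >= 0' is:
  Dual:  min b^T y  s.t.  A^T y >= c,  y >= 0.

So the dual LP is:
  minimize  11y1 + 8y2 + 17y3 + 36y4
  subject to:
    y1 + y3 + 3y4 >= 1
    y2 + y3 + 2y4 >= 1
    y1, y2, y3, y4 >= 0

Solving the primal: x* = (6.6667, 8).
  primal value c^T x* = 14.6667.
Solving the dual: y* = (0, 0.3333, 0, 0.3333).
  dual value b^T y* = 14.6667.
Strong duality: c^T x* = b^T y*. Confirmed.

14.6667


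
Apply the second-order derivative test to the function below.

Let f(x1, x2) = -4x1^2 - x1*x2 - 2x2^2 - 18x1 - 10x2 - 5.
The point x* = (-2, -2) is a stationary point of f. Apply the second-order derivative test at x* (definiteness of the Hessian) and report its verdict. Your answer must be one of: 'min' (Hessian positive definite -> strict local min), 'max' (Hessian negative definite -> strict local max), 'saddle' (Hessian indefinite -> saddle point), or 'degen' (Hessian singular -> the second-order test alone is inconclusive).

Compute the Hessian H = grad^2 f:
  H = [[-8, -1], [-1, -4]]
Verify stationarity: grad f(x*) = H x* + g = (0, 0).
Eigenvalues of H: -8.2361, -3.7639.
Both eigenvalues < 0, so H is negative definite -> x* is a strict local max.

max


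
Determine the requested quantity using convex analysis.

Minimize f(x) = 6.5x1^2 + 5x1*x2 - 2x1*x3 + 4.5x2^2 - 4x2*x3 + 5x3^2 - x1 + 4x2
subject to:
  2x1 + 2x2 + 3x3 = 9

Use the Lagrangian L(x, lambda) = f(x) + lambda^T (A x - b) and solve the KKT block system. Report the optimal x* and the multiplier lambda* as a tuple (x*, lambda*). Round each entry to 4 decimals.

Form the Lagrangian:
  L(x, lambda) = (1/2) x^T Q x + c^T x + lambda^T (A x - b)
Stationarity (grad_x L = 0): Q x + c + A^T lambda = 0.
Primal feasibility: A x = b.

This gives the KKT block system:
  [ Q   A^T ] [ x     ]   [-c ]
  [ A    0  ] [ lambda ] = [ b ]

Solving the linear system:
  x*      = (0.6631, 1.0164, 1.8804)
  lambda* = (-4.4707)
  f(x*)   = 21.8191

x* = (0.6631, 1.0164, 1.8804), lambda* = (-4.4707)


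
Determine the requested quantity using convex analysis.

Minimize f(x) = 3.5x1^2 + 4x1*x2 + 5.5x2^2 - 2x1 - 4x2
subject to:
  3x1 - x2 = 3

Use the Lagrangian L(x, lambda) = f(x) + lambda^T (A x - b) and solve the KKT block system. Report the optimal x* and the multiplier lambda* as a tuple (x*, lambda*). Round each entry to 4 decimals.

Form the Lagrangian:
  L(x, lambda) = (1/2) x^T Q x + c^T x + lambda^T (A x - b)
Stationarity (grad_x L = 0): Q x + c + A^T lambda = 0.
Primal feasibility: A x = b.

This gives the KKT block system:
  [ Q   A^T ] [ x     ]   [-c ]
  [ A    0  ] [ lambda ] = [ b ]

Solving the linear system:
  x*      = (0.9615, -0.1154)
  lambda* = (-1.4231)
  f(x*)   = 1.4038

x* = (0.9615, -0.1154), lambda* = (-1.4231)


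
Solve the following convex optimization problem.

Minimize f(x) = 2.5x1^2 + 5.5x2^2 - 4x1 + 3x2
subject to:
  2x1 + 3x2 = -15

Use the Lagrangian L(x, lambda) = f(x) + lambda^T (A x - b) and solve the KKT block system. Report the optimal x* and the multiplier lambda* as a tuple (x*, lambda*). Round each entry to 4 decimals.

Form the Lagrangian:
  L(x, lambda) = (1/2) x^T Q x + c^T x + lambda^T (A x - b)
Stationarity (grad_x L = 0): Q x + c + A^T lambda = 0.
Primal feasibility: A x = b.

This gives the KKT block system:
  [ Q   A^T ] [ x     ]   [-c ]
  [ A    0  ] [ lambda ] = [ b ]

Solving the linear system:
  x*      = (-3.1011, -2.9326)
  lambda* = (9.7528)
  f(x*)   = 74.9494

x* = (-3.1011, -2.9326), lambda* = (9.7528)


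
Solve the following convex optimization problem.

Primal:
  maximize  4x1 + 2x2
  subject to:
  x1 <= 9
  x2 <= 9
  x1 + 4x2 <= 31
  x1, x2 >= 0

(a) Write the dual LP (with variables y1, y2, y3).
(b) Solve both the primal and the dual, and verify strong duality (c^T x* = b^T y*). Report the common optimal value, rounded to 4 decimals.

The standard primal-dual pair for 'max c^T x s.t. A x <= b, x >= 0' is:
  Dual:  min b^T y  s.t.  A^T y >= c,  y >= 0.

So the dual LP is:
  minimize  9y1 + 9y2 + 31y3
  subject to:
    y1 + y3 >= 4
    y2 + 4y3 >= 2
    y1, y2, y3 >= 0

Solving the primal: x* = (9, 5.5).
  primal value c^T x* = 47.
Solving the dual: y* = (3.5, 0, 0.5).
  dual value b^T y* = 47.
Strong duality: c^T x* = b^T y*. Confirmed.

47


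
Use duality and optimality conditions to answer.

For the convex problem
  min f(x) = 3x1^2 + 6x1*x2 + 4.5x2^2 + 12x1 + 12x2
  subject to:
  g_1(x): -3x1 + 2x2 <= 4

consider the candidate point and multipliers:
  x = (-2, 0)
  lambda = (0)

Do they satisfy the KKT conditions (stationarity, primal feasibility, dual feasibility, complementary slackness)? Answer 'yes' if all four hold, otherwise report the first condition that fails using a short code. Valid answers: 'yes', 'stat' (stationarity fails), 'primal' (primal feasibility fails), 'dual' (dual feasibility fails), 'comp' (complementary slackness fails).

Gradient of f: grad f(x) = Q x + c = (0, 0)
Constraint values g_i(x) = a_i^T x - b_i:
  g_1((-2, 0)) = 2
Stationarity residual: grad f(x) + sum_i lambda_i a_i = (0, 0)
  -> stationarity OK
Primal feasibility (all g_i <= 0): FAILS
Dual feasibility (all lambda_i >= 0): OK
Complementary slackness (lambda_i * g_i(x) = 0 for all i): OK

Verdict: the first failing condition is primal_feasibility -> primal.

primal


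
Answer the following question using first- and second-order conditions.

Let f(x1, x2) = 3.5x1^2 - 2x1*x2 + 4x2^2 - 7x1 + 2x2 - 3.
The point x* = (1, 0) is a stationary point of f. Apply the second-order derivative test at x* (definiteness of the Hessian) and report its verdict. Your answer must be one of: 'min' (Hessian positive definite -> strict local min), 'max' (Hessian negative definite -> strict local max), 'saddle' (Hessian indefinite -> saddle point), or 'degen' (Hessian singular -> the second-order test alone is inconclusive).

Compute the Hessian H = grad^2 f:
  H = [[7, -2], [-2, 8]]
Verify stationarity: grad f(x*) = H x* + g = (0, 0).
Eigenvalues of H: 5.4384, 9.5616.
Both eigenvalues > 0, so H is positive definite -> x* is a strict local min.

min


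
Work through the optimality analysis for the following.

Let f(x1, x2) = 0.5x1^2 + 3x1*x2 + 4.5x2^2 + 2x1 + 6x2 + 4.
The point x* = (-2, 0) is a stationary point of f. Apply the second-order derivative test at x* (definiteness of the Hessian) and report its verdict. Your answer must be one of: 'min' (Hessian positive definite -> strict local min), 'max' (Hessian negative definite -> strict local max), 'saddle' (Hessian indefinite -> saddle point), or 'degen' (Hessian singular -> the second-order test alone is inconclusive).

Compute the Hessian H = grad^2 f:
  H = [[1, 3], [3, 9]]
Verify stationarity: grad f(x*) = H x* + g = (0, 0).
Eigenvalues of H: 0, 10.
H has a zero eigenvalue (singular; positive semidefinite but not definite), so H is neither positive definite, negative definite, nor indefinite. The second-order test alone is inconclusive -> degen.
(Indeed, f is constant along the null direction of H through x*, so x* is not a strict local extremum.)

degen


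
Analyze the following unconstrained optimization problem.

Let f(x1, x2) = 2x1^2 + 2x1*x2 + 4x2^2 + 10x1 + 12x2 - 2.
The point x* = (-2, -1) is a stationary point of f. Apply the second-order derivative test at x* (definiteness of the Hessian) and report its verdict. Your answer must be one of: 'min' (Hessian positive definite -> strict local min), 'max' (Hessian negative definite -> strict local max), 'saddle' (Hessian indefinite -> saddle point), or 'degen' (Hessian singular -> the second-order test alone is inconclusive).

Compute the Hessian H = grad^2 f:
  H = [[4, 2], [2, 8]]
Verify stationarity: grad f(x*) = H x* + g = (0, 0).
Eigenvalues of H: 3.1716, 8.8284.
Both eigenvalues > 0, so H is positive definite -> x* is a strict local min.

min


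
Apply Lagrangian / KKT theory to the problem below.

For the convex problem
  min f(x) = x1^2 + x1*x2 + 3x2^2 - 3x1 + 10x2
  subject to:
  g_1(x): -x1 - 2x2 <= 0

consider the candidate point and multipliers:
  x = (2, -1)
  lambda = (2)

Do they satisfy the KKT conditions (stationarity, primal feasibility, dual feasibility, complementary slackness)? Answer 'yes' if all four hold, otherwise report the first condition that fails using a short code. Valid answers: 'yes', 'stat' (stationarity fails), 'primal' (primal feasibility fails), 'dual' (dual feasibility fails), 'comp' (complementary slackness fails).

Gradient of f: grad f(x) = Q x + c = (0, 6)
Constraint values g_i(x) = a_i^T x - b_i:
  g_1((2, -1)) = 0
Stationarity residual: grad f(x) + sum_i lambda_i a_i = (-2, 2)
  -> stationarity FAILS
Primal feasibility (all g_i <= 0): OK
Dual feasibility (all lambda_i >= 0): OK
Complementary slackness (lambda_i * g_i(x) = 0 for all i): OK

Verdict: the first failing condition is stationarity -> stat.

stat


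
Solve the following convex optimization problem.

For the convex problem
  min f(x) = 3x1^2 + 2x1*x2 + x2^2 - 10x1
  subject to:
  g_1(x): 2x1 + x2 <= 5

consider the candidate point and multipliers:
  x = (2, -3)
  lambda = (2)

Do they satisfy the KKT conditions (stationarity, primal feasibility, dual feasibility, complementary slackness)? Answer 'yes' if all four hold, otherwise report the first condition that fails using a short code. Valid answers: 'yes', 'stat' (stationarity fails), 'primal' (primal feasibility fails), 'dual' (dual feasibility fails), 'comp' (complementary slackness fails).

Gradient of f: grad f(x) = Q x + c = (-4, -2)
Constraint values g_i(x) = a_i^T x - b_i:
  g_1((2, -3)) = -4
Stationarity residual: grad f(x) + sum_i lambda_i a_i = (0, 0)
  -> stationarity OK
Primal feasibility (all g_i <= 0): OK
Dual feasibility (all lambda_i >= 0): OK
Complementary slackness (lambda_i * g_i(x) = 0 for all i): FAILS

Verdict: the first failing condition is complementary_slackness -> comp.

comp


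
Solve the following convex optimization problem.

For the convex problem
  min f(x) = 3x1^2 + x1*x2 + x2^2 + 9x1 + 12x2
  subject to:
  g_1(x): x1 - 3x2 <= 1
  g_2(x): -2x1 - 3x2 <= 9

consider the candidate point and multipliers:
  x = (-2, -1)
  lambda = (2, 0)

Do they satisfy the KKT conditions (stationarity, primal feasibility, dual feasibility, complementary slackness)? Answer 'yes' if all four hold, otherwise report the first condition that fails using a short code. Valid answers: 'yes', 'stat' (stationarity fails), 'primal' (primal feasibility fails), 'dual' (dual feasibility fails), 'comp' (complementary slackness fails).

Gradient of f: grad f(x) = Q x + c = (-4, 8)
Constraint values g_i(x) = a_i^T x - b_i:
  g_1((-2, -1)) = 0
  g_2((-2, -1)) = -2
Stationarity residual: grad f(x) + sum_i lambda_i a_i = (-2, 2)
  -> stationarity FAILS
Primal feasibility (all g_i <= 0): OK
Dual feasibility (all lambda_i >= 0): OK
Complementary slackness (lambda_i * g_i(x) = 0 for all i): OK

Verdict: the first failing condition is stationarity -> stat.

stat


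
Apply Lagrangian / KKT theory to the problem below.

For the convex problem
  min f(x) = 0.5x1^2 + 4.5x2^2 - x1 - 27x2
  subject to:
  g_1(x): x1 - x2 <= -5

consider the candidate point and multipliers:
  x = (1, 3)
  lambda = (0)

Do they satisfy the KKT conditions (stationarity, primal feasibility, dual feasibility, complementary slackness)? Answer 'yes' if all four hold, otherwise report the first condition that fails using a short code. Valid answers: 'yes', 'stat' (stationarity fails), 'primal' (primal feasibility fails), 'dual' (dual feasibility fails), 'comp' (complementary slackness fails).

Gradient of f: grad f(x) = Q x + c = (0, 0)
Constraint values g_i(x) = a_i^T x - b_i:
  g_1((1, 3)) = 3
Stationarity residual: grad f(x) + sum_i lambda_i a_i = (0, 0)
  -> stationarity OK
Primal feasibility (all g_i <= 0): FAILS
Dual feasibility (all lambda_i >= 0): OK
Complementary slackness (lambda_i * g_i(x) = 0 for all i): OK

Verdict: the first failing condition is primal_feasibility -> primal.

primal


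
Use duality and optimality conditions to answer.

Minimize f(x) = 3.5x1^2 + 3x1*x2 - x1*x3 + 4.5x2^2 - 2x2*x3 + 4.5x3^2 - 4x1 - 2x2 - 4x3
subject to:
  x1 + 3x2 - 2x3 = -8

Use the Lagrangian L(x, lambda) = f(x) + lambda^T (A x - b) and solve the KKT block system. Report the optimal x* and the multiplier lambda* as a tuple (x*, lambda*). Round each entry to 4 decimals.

Form the Lagrangian:
  L(x, lambda) = (1/2) x^T Q x + c^T x + lambda^T (A x - b)
Stationarity (grad_x L = 0): Q x + c + A^T lambda = 0.
Primal feasibility: A x = b.

This gives the KKT block system:
  [ Q   A^T ] [ x     ]   [-c ]
  [ A    0  ] [ lambda ] = [ b ]

Solving the linear system:
  x*      = (0.6427, -1.8348, 1.5691)
  lambda* = (6.5745)
  f(x*)   = 23.7092

x* = (0.6427, -1.8348, 1.5691), lambda* = (6.5745)


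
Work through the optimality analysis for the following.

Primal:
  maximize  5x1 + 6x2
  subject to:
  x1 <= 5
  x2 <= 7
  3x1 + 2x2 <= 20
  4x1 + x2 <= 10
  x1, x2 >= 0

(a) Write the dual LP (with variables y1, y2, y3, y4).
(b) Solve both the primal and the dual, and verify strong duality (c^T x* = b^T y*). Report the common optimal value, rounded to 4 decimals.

The standard primal-dual pair for 'max c^T x s.t. A x <= b, x >= 0' is:
  Dual:  min b^T y  s.t.  A^T y >= c,  y >= 0.

So the dual LP is:
  minimize  5y1 + 7y2 + 20y3 + 10y4
  subject to:
    y1 + 3y3 + 4y4 >= 5
    y2 + 2y3 + y4 >= 6
    y1, y2, y3, y4 >= 0

Solving the primal: x* = (0.75, 7).
  primal value c^T x* = 45.75.
Solving the dual: y* = (0, 4.75, 0, 1.25).
  dual value b^T y* = 45.75.
Strong duality: c^T x* = b^T y*. Confirmed.

45.75


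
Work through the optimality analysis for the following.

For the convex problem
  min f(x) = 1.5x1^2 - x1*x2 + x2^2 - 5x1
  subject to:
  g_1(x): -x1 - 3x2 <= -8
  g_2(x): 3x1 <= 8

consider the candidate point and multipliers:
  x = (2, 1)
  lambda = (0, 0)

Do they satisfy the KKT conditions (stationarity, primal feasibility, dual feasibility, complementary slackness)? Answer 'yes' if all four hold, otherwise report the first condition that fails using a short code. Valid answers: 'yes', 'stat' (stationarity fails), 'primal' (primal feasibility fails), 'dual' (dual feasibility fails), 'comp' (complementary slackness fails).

Gradient of f: grad f(x) = Q x + c = (0, 0)
Constraint values g_i(x) = a_i^T x - b_i:
  g_1((2, 1)) = 3
  g_2((2, 1)) = -2
Stationarity residual: grad f(x) + sum_i lambda_i a_i = (0, 0)
  -> stationarity OK
Primal feasibility (all g_i <= 0): FAILS
Dual feasibility (all lambda_i >= 0): OK
Complementary slackness (lambda_i * g_i(x) = 0 for all i): OK

Verdict: the first failing condition is primal_feasibility -> primal.

primal


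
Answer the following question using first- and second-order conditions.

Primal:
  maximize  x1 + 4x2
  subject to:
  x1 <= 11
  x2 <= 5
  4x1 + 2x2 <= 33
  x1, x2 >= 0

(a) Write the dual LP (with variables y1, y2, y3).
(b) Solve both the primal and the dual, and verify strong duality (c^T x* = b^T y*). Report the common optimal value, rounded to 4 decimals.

The standard primal-dual pair for 'max c^T x s.t. A x <= b, x >= 0' is:
  Dual:  min b^T y  s.t.  A^T y >= c,  y >= 0.

So the dual LP is:
  minimize  11y1 + 5y2 + 33y3
  subject to:
    y1 + 4y3 >= 1
    y2 + 2y3 >= 4
    y1, y2, y3 >= 0

Solving the primal: x* = (5.75, 5).
  primal value c^T x* = 25.75.
Solving the dual: y* = (0, 3.5, 0.25).
  dual value b^T y* = 25.75.
Strong duality: c^T x* = b^T y*. Confirmed.

25.75


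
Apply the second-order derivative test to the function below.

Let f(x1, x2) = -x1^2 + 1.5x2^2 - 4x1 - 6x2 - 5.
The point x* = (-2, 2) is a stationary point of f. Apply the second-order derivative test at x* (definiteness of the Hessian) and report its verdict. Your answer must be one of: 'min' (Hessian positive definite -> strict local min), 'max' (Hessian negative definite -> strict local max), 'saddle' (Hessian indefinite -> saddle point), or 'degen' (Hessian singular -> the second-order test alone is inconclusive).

Compute the Hessian H = grad^2 f:
  H = [[-2, 0], [0, 3]]
Verify stationarity: grad f(x*) = H x* + g = (0, 0).
Eigenvalues of H: -2, 3.
Eigenvalues have mixed signs, so H is indefinite -> x* is a saddle point.

saddle


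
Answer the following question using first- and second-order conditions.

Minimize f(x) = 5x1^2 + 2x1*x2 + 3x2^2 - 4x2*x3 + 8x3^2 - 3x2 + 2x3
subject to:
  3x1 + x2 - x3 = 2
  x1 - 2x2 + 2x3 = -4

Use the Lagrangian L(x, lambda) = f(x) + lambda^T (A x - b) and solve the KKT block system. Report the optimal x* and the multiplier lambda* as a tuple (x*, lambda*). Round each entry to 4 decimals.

Form the Lagrangian:
  L(x, lambda) = (1/2) x^T Q x + c^T x + lambda^T (A x - b)
Stationarity (grad_x L = 0): Q x + c + A^T lambda = 0.
Primal feasibility: A x = b.

This gives the KKT block system:
  [ Q   A^T ] [ x     ]   [-c ]
  [ A    0  ] [ lambda ] = [ b ]

Solving the linear system:
  x*      = (0, 1.7857, -0.2143)
  lambda* = (-2.2449, 3.1633)
  f(x*)   = 5.6786

x* = (0, 1.7857, -0.2143), lambda* = (-2.2449, 3.1633)


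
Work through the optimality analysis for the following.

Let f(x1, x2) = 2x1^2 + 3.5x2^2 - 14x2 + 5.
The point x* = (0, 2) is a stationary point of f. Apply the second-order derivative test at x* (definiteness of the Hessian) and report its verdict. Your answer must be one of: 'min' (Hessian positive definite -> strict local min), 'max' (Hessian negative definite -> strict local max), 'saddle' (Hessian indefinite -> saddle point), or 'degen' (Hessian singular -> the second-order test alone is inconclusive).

Compute the Hessian H = grad^2 f:
  H = [[4, 0], [0, 7]]
Verify stationarity: grad f(x*) = H x* + g = (0, 0).
Eigenvalues of H: 4, 7.
Both eigenvalues > 0, so H is positive definite -> x* is a strict local min.

min


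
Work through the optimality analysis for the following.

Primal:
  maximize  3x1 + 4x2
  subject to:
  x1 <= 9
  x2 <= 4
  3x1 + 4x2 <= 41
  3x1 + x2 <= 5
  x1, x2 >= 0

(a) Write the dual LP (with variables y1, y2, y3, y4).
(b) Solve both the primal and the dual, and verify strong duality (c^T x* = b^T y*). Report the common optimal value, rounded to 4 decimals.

The standard primal-dual pair for 'max c^T x s.t. A x <= b, x >= 0' is:
  Dual:  min b^T y  s.t.  A^T y >= c,  y >= 0.

So the dual LP is:
  minimize  9y1 + 4y2 + 41y3 + 5y4
  subject to:
    y1 + 3y3 + 3y4 >= 3
    y2 + 4y3 + y4 >= 4
    y1, y2, y3, y4 >= 0

Solving the primal: x* = (0.3333, 4).
  primal value c^T x* = 17.
Solving the dual: y* = (0, 3, 0, 1).
  dual value b^T y* = 17.
Strong duality: c^T x* = b^T y*. Confirmed.

17


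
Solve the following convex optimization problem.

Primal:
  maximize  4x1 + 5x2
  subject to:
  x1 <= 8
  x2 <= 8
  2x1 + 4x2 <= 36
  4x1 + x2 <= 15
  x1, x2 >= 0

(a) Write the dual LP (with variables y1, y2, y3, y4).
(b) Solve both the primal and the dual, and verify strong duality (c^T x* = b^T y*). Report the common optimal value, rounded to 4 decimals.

The standard primal-dual pair for 'max c^T x s.t. A x <= b, x >= 0' is:
  Dual:  min b^T y  s.t.  A^T y >= c,  y >= 0.

So the dual LP is:
  minimize  8y1 + 8y2 + 36y3 + 15y4
  subject to:
    y1 + 2y3 + 4y4 >= 4
    y2 + 4y3 + y4 >= 5
    y1, y2, y3, y4 >= 0

Solving the primal: x* = (1.75, 8).
  primal value c^T x* = 47.
Solving the dual: y* = (0, 4, 0, 1).
  dual value b^T y* = 47.
Strong duality: c^T x* = b^T y*. Confirmed.

47


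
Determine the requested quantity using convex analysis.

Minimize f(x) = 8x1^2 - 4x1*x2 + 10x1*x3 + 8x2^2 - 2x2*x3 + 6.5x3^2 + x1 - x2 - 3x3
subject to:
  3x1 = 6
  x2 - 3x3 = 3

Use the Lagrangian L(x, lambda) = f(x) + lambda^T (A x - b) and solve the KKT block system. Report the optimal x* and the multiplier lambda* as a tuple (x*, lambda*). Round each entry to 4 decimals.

Form the Lagrangian:
  L(x, lambda) = (1/2) x^T Q x + c^T x + lambda^T (A x - b)
Stationarity (grad_x L = 0): Q x + c + A^T lambda = 0.
Primal feasibility: A x = b.

This gives the KKT block system:
  [ Q   A^T ] [ x     ]   [-c ]
  [ A    0  ] [ lambda ] = [ b ]

Solving the linear system:
  x*      = (2, 0.3517, -0.8828)
  lambda* = (-7.5885, 1.6069)
  f(x*)   = 22.5034

x* = (2, 0.3517, -0.8828), lambda* = (-7.5885, 1.6069)


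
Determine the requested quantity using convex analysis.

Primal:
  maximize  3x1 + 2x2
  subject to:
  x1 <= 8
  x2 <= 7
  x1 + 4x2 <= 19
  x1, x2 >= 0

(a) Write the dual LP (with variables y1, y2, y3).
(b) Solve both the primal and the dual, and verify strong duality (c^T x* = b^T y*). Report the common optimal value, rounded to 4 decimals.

The standard primal-dual pair for 'max c^T x s.t. A x <= b, x >= 0' is:
  Dual:  min b^T y  s.t.  A^T y >= c,  y >= 0.

So the dual LP is:
  minimize  8y1 + 7y2 + 19y3
  subject to:
    y1 + y3 >= 3
    y2 + 4y3 >= 2
    y1, y2, y3 >= 0

Solving the primal: x* = (8, 2.75).
  primal value c^T x* = 29.5.
Solving the dual: y* = (2.5, 0, 0.5).
  dual value b^T y* = 29.5.
Strong duality: c^T x* = b^T y*. Confirmed.

29.5


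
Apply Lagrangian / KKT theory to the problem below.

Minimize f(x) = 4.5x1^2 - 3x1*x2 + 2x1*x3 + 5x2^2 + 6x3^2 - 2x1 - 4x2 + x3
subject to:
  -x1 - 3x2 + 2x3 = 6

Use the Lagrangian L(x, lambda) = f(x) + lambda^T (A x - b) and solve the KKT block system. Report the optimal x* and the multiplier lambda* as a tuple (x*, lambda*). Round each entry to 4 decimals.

Form the Lagrangian:
  L(x, lambda) = (1/2) x^T Q x + c^T x + lambda^T (A x - b)
Stationarity (grad_x L = 0): Q x + c + A^T lambda = 0.
Primal feasibility: A x = b.

This gives the KKT block system:
  [ Q   A^T ] [ x     ]   [-c ]
  [ A    0  ] [ lambda ] = [ b ]

Solving the linear system:
  x*      = (-0.8444, -1.1865, 0.7981)
  lambda* = (-4.4439)
  f(x*)   = 16.9482

x* = (-0.8444, -1.1865, 0.7981), lambda* = (-4.4439)


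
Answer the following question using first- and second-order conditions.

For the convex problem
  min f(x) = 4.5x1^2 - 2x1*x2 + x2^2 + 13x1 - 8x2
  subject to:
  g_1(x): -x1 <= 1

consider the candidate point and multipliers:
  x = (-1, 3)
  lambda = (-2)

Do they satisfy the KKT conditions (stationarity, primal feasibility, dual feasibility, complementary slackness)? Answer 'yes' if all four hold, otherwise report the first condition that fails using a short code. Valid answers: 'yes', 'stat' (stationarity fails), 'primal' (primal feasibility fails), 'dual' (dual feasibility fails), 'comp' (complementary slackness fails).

Gradient of f: grad f(x) = Q x + c = (-2, 0)
Constraint values g_i(x) = a_i^T x - b_i:
  g_1((-1, 3)) = 0
Stationarity residual: grad f(x) + sum_i lambda_i a_i = (0, 0)
  -> stationarity OK
Primal feasibility (all g_i <= 0): OK
Dual feasibility (all lambda_i >= 0): FAILS
Complementary slackness (lambda_i * g_i(x) = 0 for all i): OK

Verdict: the first failing condition is dual_feasibility -> dual.

dual


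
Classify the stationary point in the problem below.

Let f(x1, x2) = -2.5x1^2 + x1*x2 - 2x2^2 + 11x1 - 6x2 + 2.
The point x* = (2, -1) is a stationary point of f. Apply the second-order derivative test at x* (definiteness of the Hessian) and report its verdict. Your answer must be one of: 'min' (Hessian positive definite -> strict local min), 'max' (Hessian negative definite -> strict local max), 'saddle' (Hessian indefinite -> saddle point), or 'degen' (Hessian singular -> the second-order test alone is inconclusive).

Compute the Hessian H = grad^2 f:
  H = [[-5, 1], [1, -4]]
Verify stationarity: grad f(x*) = H x* + g = (0, 0).
Eigenvalues of H: -5.618, -3.382.
Both eigenvalues < 0, so H is negative definite -> x* is a strict local max.

max


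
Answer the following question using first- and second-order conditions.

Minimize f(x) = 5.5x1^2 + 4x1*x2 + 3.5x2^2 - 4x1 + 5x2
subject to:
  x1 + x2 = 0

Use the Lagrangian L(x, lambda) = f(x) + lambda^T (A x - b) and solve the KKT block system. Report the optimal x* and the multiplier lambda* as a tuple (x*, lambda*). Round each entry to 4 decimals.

Form the Lagrangian:
  L(x, lambda) = (1/2) x^T Q x + c^T x + lambda^T (A x - b)
Stationarity (grad_x L = 0): Q x + c + A^T lambda = 0.
Primal feasibility: A x = b.

This gives the KKT block system:
  [ Q   A^T ] [ x     ]   [-c ]
  [ A    0  ] [ lambda ] = [ b ]

Solving the linear system:
  x*      = (0.9, -0.9)
  lambda* = (-2.3)
  f(x*)   = -4.05

x* = (0.9, -0.9), lambda* = (-2.3)


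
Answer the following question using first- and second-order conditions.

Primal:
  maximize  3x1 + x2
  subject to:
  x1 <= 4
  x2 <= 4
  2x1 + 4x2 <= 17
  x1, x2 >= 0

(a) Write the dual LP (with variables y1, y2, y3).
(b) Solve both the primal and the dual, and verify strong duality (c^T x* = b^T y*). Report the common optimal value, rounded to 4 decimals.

The standard primal-dual pair for 'max c^T x s.t. A x <= b, x >= 0' is:
  Dual:  min b^T y  s.t.  A^T y >= c,  y >= 0.

So the dual LP is:
  minimize  4y1 + 4y2 + 17y3
  subject to:
    y1 + 2y3 >= 3
    y2 + 4y3 >= 1
    y1, y2, y3 >= 0

Solving the primal: x* = (4, 2.25).
  primal value c^T x* = 14.25.
Solving the dual: y* = (2.5, 0, 0.25).
  dual value b^T y* = 14.25.
Strong duality: c^T x* = b^T y*. Confirmed.

14.25


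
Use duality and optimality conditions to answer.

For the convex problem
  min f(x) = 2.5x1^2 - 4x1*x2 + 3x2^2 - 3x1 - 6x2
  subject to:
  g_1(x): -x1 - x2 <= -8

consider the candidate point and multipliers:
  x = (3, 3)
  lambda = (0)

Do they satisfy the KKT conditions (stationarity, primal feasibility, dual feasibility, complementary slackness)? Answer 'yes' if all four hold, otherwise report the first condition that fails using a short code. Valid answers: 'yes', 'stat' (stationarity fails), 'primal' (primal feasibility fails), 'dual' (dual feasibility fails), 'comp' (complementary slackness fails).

Gradient of f: grad f(x) = Q x + c = (0, 0)
Constraint values g_i(x) = a_i^T x - b_i:
  g_1((3, 3)) = 2
Stationarity residual: grad f(x) + sum_i lambda_i a_i = (0, 0)
  -> stationarity OK
Primal feasibility (all g_i <= 0): FAILS
Dual feasibility (all lambda_i >= 0): OK
Complementary slackness (lambda_i * g_i(x) = 0 for all i): OK

Verdict: the first failing condition is primal_feasibility -> primal.

primal


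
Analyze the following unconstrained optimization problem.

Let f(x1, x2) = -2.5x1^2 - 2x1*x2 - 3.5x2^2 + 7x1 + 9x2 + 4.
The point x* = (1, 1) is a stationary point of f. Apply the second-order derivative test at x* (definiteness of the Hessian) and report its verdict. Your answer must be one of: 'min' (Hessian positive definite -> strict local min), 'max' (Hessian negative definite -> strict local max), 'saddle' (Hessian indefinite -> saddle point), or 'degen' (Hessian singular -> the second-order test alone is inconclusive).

Compute the Hessian H = grad^2 f:
  H = [[-5, -2], [-2, -7]]
Verify stationarity: grad f(x*) = H x* + g = (0, 0).
Eigenvalues of H: -8.2361, -3.7639.
Both eigenvalues < 0, so H is negative definite -> x* is a strict local max.

max


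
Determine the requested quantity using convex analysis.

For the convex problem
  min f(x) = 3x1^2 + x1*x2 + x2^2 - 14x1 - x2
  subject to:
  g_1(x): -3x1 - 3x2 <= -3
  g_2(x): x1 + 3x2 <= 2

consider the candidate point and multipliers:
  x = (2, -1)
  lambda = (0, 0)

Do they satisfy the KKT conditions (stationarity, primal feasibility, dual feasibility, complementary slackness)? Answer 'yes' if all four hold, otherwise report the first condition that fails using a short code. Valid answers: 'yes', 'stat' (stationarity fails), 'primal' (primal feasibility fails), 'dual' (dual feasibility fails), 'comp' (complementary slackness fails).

Gradient of f: grad f(x) = Q x + c = (-3, -1)
Constraint values g_i(x) = a_i^T x - b_i:
  g_1((2, -1)) = 0
  g_2((2, -1)) = -3
Stationarity residual: grad f(x) + sum_i lambda_i a_i = (-3, -1)
  -> stationarity FAILS
Primal feasibility (all g_i <= 0): OK
Dual feasibility (all lambda_i >= 0): OK
Complementary slackness (lambda_i * g_i(x) = 0 for all i): OK

Verdict: the first failing condition is stationarity -> stat.

stat


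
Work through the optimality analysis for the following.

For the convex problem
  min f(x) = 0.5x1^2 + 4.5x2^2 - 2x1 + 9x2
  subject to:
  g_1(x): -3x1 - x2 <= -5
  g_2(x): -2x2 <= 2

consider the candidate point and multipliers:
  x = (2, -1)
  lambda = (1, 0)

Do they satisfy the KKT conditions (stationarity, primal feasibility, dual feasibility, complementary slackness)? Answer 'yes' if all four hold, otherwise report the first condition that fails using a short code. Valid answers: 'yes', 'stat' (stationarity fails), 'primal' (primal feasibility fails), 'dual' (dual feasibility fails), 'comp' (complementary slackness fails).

Gradient of f: grad f(x) = Q x + c = (0, 0)
Constraint values g_i(x) = a_i^T x - b_i:
  g_1((2, -1)) = 0
  g_2((2, -1)) = 0
Stationarity residual: grad f(x) + sum_i lambda_i a_i = (-3, -1)
  -> stationarity FAILS
Primal feasibility (all g_i <= 0): OK
Dual feasibility (all lambda_i >= 0): OK
Complementary slackness (lambda_i * g_i(x) = 0 for all i): OK

Verdict: the first failing condition is stationarity -> stat.

stat


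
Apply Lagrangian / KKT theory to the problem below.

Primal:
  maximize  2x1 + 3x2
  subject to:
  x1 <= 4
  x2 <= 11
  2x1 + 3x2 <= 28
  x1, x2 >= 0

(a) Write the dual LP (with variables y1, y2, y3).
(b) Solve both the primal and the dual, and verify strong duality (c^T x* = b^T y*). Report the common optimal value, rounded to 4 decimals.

The standard primal-dual pair for 'max c^T x s.t. A x <= b, x >= 0' is:
  Dual:  min b^T y  s.t.  A^T y >= c,  y >= 0.

So the dual LP is:
  minimize  4y1 + 11y2 + 28y3
  subject to:
    y1 + 2y3 >= 2
    y2 + 3y3 >= 3
    y1, y2, y3 >= 0

Solving the primal: x* = (0, 9.3333).
  primal value c^T x* = 28.
Solving the dual: y* = (0, 0, 1).
  dual value b^T y* = 28.
Strong duality: c^T x* = b^T y*. Confirmed.

28


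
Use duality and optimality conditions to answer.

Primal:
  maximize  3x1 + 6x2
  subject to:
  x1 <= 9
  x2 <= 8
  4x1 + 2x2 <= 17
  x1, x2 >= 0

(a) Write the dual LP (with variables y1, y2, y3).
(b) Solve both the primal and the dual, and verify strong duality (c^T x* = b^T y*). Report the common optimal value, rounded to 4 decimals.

The standard primal-dual pair for 'max c^T x s.t. A x <= b, x >= 0' is:
  Dual:  min b^T y  s.t.  A^T y >= c,  y >= 0.

So the dual LP is:
  minimize  9y1 + 8y2 + 17y3
  subject to:
    y1 + 4y3 >= 3
    y2 + 2y3 >= 6
    y1, y2, y3 >= 0

Solving the primal: x* = (0.25, 8).
  primal value c^T x* = 48.75.
Solving the dual: y* = (0, 4.5, 0.75).
  dual value b^T y* = 48.75.
Strong duality: c^T x* = b^T y*. Confirmed.

48.75


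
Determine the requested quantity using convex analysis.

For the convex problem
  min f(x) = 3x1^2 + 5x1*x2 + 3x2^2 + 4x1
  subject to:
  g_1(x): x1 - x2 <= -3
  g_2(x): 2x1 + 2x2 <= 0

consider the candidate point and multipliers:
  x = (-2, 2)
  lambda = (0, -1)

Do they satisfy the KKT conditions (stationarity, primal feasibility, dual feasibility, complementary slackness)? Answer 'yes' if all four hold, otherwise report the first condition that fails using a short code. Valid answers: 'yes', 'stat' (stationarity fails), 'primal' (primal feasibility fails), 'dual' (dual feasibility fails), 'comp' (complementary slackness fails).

Gradient of f: grad f(x) = Q x + c = (2, 2)
Constraint values g_i(x) = a_i^T x - b_i:
  g_1((-2, 2)) = -1
  g_2((-2, 2)) = 0
Stationarity residual: grad f(x) + sum_i lambda_i a_i = (0, 0)
  -> stationarity OK
Primal feasibility (all g_i <= 0): OK
Dual feasibility (all lambda_i >= 0): FAILS
Complementary slackness (lambda_i * g_i(x) = 0 for all i): OK

Verdict: the first failing condition is dual_feasibility -> dual.

dual
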